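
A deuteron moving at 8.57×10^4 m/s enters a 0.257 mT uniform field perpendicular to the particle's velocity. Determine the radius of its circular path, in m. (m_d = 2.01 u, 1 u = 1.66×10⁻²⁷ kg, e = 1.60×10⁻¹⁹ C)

The magnetic force provides the centripetal force: qvB = mv²/r, so r = mv/(qB).
r = (3.34×10^-27 kg)(8.57×10^4 m/s) / [(1×1.60×10^-19 C)(2.57×10^-4 T)] = 6.95 m.

r ≈ 6.95 m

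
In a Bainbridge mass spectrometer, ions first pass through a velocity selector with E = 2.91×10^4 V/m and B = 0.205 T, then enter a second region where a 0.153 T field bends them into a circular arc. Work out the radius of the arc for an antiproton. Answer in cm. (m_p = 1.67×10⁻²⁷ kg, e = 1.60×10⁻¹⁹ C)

r ≈ 0.968 cm

The selector passes v = E/B = 2.91×10^4/0.205 = 1.42×10^5 m/s.
In the deflection region, r = mv/(qB₂) = (1.67×10^-27)(1.42×10^5) / [(1×1.60×10^-19)(0.153)] = 9.68×10^-3 m.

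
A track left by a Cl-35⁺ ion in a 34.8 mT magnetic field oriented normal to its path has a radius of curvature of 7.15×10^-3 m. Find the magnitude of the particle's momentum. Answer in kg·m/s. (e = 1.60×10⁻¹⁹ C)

p ≈ 3.98×10^-23 kg·m/s

Since qvB = mv²/r, the momentum p = mv = qBr.
p = (1×1.60×10^-19)(0.0348)(7.15×10^-3) = 3.98×10^-23 kg·m/s.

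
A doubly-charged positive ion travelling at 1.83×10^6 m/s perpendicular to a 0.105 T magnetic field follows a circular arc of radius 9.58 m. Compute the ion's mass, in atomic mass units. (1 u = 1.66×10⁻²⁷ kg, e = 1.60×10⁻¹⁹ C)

qvB = mv²/r ⇒ m = qBr/v.
m = (2×1.60×10^-19)(0.105)(9.58) / (1.83×10^6) = 1.76×10^-25 kg = 106 u.

m ≈ 106 u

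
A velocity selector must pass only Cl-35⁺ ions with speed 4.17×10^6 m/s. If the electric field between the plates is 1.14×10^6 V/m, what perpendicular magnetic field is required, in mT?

B ≈ 273 mT

qE = qvB ⇒ B = E/v = (1.14×10^6) / (4.17×10^6) = 0.273 T.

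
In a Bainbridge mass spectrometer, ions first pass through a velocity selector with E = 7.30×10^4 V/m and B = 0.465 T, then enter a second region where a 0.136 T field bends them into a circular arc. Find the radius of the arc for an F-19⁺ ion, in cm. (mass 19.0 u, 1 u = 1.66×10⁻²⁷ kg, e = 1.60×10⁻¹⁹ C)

The selector passes v = E/B = 7.30×10^4/0.465 = 1.57×10^5 m/s.
In the deflection region, r = mv/(qB₂) = (3.15×10^-26)(1.57×10^5) / [(1×1.60×10^-19)(0.136)] = 0.228 m.

r ≈ 22.8 cm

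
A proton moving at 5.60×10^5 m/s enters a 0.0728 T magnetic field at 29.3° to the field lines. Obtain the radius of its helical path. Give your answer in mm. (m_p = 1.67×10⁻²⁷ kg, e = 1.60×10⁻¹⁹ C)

Only the perpendicular component v⊥ = v sin29.3° = 2.74×10^5 m/s is bent by the field.
r = m v⊥ /(qB) = (1.67×10^-27)(2.74×10^5) / [(1×1.60×10^-19)(0.0728)] = 0.0393 m.

r ≈ 39.3 mm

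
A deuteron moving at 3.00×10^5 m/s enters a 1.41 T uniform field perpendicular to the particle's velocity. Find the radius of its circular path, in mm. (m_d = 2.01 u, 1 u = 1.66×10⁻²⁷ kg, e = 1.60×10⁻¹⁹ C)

The magnetic force provides the centripetal force: qvB = mv²/r, so r = mv/(qB).
r = (3.34×10^-27 kg)(3.00×10^5 m/s) / [(1×1.60×10^-19 C)(1.41 T)] = 4.44×10^-3 m.

r ≈ 4.44 mm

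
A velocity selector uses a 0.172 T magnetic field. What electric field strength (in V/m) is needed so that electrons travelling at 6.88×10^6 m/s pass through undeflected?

qE = qvB ⇒ E = vB = (6.88×10^6)(0.172) = 1.18×10^6 V/m.

E ≈ 1.18×10^6 V/m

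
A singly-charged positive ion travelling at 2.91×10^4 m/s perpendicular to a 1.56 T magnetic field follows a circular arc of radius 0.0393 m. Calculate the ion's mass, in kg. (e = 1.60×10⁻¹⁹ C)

qvB = mv²/r ⇒ m = qBr/v.
m = (1×1.60×10^-19)(1.56)(0.0393) / (2.91×10^4) = 3.37×10^-25 kg.

m ≈ 3.37×10^-25 kg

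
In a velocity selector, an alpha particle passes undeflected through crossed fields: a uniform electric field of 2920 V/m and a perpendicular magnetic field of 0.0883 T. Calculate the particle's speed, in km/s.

For zero net force, qE = qvB, so v = E/B.
v = (2920) / (0.0883) = 3.31×10^4 m/s.

v ≈ 33.1 km/s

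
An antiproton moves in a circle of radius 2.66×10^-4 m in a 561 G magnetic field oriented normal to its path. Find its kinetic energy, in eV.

K ≈ 0.0107 eV

v = qBr/m = (1×1.60×10^-19)(0.0561)(2.66×10^-4) / (1.67×10^-27) = 1430 m/s.
K = ½mv² = 0.5·(1.67×10^-27)·(1430)² = 1.71×10^-21 J = 0.0107 eV.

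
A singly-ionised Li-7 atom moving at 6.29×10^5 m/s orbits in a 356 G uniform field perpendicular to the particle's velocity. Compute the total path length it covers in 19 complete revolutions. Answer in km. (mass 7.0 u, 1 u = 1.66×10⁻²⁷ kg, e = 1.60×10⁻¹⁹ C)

r = mv/(qB) = 1.28 m, so one revolution covers 2πr = 8.06 m.
In 19 revolutions: L = 19·2πr = 153 m.

L ≈ 0.153 km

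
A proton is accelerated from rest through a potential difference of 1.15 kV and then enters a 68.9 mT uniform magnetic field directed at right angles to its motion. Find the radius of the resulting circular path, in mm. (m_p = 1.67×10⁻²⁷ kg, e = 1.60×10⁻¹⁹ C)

r ≈ 71.1 mm

The kinetic energy gained is K = qV = (1×1.60×10^-19)(1150) = 1.84×10^-16 J.
v = √(2K/m) = 4.69×10^5 m/s.
r = mv/(qB) = (1.67×10^-27)(4.69×10^5) / [(1×1.60×10^-19)(0.0689)] = 0.0711 m.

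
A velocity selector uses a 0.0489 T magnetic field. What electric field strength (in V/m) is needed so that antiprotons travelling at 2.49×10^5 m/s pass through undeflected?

qE = qvB ⇒ E = vB = (2.49×10^5)(0.0489) = 1.22×10^4 V/m.

E ≈ 1.22×10^4 V/m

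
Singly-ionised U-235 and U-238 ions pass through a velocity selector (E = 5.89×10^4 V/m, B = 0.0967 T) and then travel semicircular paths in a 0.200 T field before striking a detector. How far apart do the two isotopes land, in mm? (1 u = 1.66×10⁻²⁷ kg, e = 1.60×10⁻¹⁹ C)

Δd ≈ 190 mm

Both emerge at v = E/B₁ = 6.09×10^5 m/s.
r = mv/(qB₂), so r₁ = 7.4253 m and r₂ = 7.5201 m, giving Δr = 0.0948 m.
After a semicircle each ion lands a diameter 2r from the entry slit, so the separation is 2Δr = 0.190 m.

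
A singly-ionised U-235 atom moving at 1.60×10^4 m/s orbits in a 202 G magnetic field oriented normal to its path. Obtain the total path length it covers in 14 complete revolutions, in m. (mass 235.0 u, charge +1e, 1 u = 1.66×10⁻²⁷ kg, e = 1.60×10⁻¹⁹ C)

L ≈ 170 m

r = mv/(qB) = 1.93 m, so one revolution covers 2πr = 12.1 m.
In 14 revolutions: L = 14·2πr = 170 m.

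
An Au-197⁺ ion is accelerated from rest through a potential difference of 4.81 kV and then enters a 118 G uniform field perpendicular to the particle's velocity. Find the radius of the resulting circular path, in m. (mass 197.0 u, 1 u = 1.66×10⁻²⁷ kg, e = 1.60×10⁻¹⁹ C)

The kinetic energy gained is K = qV = (1×1.60×10^-19)(4810) = 7.70×10^-16 J.
v = √(2K/m) = 6.86×10^4 m/s.
r = mv/(qB) = (3.27×10^-25)(6.86×10^4) / [(1×1.60×10^-19)(0.0118)] = 11.9 m.

r ≈ 11.9 m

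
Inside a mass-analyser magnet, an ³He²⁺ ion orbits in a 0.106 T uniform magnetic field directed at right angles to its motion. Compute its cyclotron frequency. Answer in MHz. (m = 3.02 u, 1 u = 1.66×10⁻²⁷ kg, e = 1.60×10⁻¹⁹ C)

f ≈ 1.08 MHz

f = qB/(2πm) = (2×1.60×10^-19)(0.106) / [2π(5.01×10^-27)] = 1.08×10^6 Hz.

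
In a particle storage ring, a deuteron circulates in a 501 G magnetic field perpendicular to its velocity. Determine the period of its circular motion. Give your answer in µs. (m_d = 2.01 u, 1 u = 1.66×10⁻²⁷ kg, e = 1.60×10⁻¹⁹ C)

T ≈ 2.62 µs

The cyclotron period is independent of speed: T = 2πm/(qB).
T = 2π(3.34×10^-27) / [(1×1.60×10^-19)(0.0501)] = 2.62×10^-6 s.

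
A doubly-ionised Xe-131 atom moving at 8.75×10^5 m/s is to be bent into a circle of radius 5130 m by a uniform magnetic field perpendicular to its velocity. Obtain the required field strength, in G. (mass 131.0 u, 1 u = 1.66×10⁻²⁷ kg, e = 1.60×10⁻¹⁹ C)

qvB = mv²/r gives B = mv/(qr).
B = (2.17×10^-25)(8.75×10^5) / [(2×1.60×10^-19)(5130)] = 1.16×10^-4 T.

B ≈ 1.16 G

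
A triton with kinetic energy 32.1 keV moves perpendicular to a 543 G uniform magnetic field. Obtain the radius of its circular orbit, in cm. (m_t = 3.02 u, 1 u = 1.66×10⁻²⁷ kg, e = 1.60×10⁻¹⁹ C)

r ≈ 82.6 cm

Convert the energy: K = 32.1 keV = 5.14×10^-15 J.
v = √(2K/m) = √(2·5.14×10^-15/5.01×10^-27) = 1.43×10^6 m/s.
r = mv/(qB) = (5.01×10^-27)(1.43×10^6) / [(1×1.60×10^-19)(0.0543)] = 0.826 m.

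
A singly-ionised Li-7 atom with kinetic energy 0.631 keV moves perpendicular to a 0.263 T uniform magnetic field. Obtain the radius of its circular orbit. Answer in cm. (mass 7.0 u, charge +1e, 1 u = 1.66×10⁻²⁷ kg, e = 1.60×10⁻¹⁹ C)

Convert the energy: K = 0.631 keV = 1.01×10^-16 J.
v = √(2K/m) = √(2·1.01×10^-16/1.16×10^-26) = 1.32×10^5 m/s.
r = mv/(qB) = (1.16×10^-26)(1.32×10^5) / [(1×1.60×10^-19)(0.263)] = 0.0364 m.

r ≈ 3.64 cm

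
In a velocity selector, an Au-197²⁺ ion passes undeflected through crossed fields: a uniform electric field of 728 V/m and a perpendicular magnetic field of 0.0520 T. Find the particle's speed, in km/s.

For zero net force, qE = qvB, so v = E/B.
v = (728) / (0.0520) = 1.40×10^4 m/s.

v ≈ 14.0 km/s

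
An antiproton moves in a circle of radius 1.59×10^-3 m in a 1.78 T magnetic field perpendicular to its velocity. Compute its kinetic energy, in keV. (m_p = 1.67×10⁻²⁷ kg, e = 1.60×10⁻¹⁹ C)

K ≈ 0.384 keV

v = qBr/m = (1×1.60×10^-19)(1.78)(1.59×10^-3) / (1.67×10^-27) = 2.71×10^5 m/s.
K = ½mv² = 0.5·(1.67×10^-27)·(2.71×10^5)² = 6.14×10^-17 J = 0.384 keV.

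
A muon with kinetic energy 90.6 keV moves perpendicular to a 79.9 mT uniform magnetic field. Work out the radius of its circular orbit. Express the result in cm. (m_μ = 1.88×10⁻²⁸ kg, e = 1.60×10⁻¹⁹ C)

Convert the energy: K = 90.6 keV = 1.45×10^-14 J.
v = √(2K/m) = √(2·1.45×10^-14/1.88×10^-28) = 1.24×10^7 m/s.
r = mv/(qB) = (1.88×10^-28)(1.24×10^7) / [(1×1.60×10^-19)(0.0799)] = 0.183 m.

r ≈ 18.3 cm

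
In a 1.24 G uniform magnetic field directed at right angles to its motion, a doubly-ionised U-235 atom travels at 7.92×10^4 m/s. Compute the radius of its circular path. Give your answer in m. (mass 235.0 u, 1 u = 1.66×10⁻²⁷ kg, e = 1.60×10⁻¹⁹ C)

The magnetic force provides the centripetal force: qvB = mv²/r, so r = mv/(qB).
r = (3.90×10^-25 kg)(7.92×10^4 m/s) / [(2×1.60×10^-19 C)(1.24×10^-4 T)] = 779 m.

r ≈ 779 m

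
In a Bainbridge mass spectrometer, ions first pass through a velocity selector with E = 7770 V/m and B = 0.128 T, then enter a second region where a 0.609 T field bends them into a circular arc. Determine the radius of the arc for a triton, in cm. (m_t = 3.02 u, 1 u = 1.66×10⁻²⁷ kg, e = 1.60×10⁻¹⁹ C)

r ≈ 0.312 cm

The selector passes v = E/B = 7770/0.128 = 6.07×10^4 m/s.
In the deflection region, r = mv/(qB₂) = (5.01×10^-27)(6.07×10^4) / [(1×1.60×10^-19)(0.609)] = 3.12×10^-3 m.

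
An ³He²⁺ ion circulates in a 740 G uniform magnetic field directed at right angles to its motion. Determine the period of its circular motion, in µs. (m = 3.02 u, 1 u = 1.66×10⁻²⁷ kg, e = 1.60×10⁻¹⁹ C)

T ≈ 1.33 µs

The cyclotron period is independent of speed: T = 2πm/(qB).
T = 2π(5.01×10^-27) / [(2×1.60×10^-19)(0.0740)] = 1.33×10^-6 s.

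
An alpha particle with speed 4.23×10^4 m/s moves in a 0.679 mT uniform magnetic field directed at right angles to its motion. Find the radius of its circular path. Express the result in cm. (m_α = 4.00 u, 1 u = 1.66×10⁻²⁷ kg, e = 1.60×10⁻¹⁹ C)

The magnetic force provides the centripetal force: qvB = mv²/r, so r = mv/(qB).
r = (6.64×10^-27 kg)(4.23×10^4 m/s) / [(2×1.60×10^-19 C)(6.79×10^-4 T)] = 1.29 m.

r ≈ 129 cm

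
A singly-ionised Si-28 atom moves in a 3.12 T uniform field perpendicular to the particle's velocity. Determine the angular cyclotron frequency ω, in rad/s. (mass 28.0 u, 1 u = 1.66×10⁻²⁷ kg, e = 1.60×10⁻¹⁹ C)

ω = qB/m = (1×1.60×10^-19)(3.12) / (4.65×10^-26) = 1.07×10^7 rad/s.

ω ≈ 1.07×10^7 rad/s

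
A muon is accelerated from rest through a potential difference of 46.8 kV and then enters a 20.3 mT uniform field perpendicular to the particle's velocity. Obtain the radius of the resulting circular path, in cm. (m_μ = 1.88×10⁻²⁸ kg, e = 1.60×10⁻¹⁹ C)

r ≈ 51.7 cm

The kinetic energy gained is K = qV = (1×1.60×10^-19)(4.68×10^4) = 7.49×10^-15 J.
v = √(2K/m) = 8.93×10^6 m/s.
r = mv/(qB) = (1.88×10^-28)(8.93×10^6) / [(1×1.60×10^-19)(0.0203)] = 0.517 m.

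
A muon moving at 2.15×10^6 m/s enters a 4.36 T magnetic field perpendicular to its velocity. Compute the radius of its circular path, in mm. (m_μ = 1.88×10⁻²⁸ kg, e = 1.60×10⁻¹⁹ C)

r ≈ 0.579 mm

The magnetic force provides the centripetal force: qvB = mv²/r, so r = mv/(qB).
r = (1.88×10^-28 kg)(2.15×10^6 m/s) / [(1×1.60×10^-19 C)(4.36 T)] = 5.79×10^-4 m.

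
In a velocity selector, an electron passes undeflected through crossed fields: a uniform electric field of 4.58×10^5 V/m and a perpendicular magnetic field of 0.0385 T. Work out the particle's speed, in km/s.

For zero net force, qE = qvB, so v = E/B.
v = (4.58×10^5) / (0.0385) = 1.19×10^7 m/s.

v ≈ 11900 km/s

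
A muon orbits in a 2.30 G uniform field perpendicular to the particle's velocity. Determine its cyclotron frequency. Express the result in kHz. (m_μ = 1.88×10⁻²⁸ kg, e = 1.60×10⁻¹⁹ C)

f ≈ 31.2 kHz

f = qB/(2πm) = (1×1.60×10^-19)(2.30×10^-4) / [2π(1.88×10^-28)] = 3.12×10^4 Hz.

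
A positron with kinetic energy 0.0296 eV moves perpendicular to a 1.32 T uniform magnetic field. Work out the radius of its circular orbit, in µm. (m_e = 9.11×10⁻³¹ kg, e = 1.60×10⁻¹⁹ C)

Convert the energy: K = 0.0296 eV = 4.74×10^-21 J.
v = √(2K/m) = √(2·4.74×10^-21/9.11×10^-31) = 1.02×10^5 m/s.
r = mv/(qB) = (9.11×10^-31)(1.02×10^5) / [(1×1.60×10^-19)(1.32)] = 4.40×10^-7 m.

r ≈ 0.440 µm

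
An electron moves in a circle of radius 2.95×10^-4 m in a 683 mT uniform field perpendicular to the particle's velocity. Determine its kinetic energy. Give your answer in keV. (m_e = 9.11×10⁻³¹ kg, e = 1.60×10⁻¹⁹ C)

v = qBr/m = (1×1.60×10^-19)(0.683)(2.95×10^-4) / (9.11×10^-31) = 3.54×10^7 m/s.
K = ½mv² = 0.5·(9.11×10^-31)·(3.54×10^7)² = 5.70×10^-16 J = 3.56 keV.

K ≈ 3.56 keV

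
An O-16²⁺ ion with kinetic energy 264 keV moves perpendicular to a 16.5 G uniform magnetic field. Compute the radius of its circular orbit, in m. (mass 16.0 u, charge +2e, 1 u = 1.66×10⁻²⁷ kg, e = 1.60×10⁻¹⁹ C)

r ≈ 89.7 m

Convert the energy: K = 264 keV = 4.22×10^-14 J.
v = √(2K/m) = √(2·4.22×10^-14/2.66×10^-26) = 1.78×10^6 m/s.
r = mv/(qB) = (2.66×10^-26)(1.78×10^6) / [(2×1.60×10^-19)(1.65×10^-3)] = 89.7 m.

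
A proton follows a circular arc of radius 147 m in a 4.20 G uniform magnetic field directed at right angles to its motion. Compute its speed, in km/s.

From qvB = mv²/r, v = qBr/m.
v = (1×1.60×10^-19)(4.20×10^-4)(147) / (1.67×10^-27) = 5.92×10^6 m/s.

v ≈ 5920 km/s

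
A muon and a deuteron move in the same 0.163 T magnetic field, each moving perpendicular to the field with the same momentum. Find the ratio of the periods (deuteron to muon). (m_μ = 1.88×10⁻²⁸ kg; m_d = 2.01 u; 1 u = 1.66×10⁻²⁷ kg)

T = 2πm/(qB) is independent of speed, so T₂/T₁ = (m₂/q₂)/(m₁/q₁).
T_{deuteron}/T_{muon} = (3.34×10^-27/1e) / (1.88×10^-28/1e) = 17.7.

ratio ≈ 17.7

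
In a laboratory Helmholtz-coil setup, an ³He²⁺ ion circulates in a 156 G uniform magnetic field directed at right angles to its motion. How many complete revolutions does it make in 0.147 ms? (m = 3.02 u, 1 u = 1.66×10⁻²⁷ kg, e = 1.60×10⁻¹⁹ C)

T = 2πm/(qB) = 2π(5.0132×10^-27) / [(2×1.60×10^-19)(0.0156)] = 6.3099×10^-6 s.
N = t/T = 1.47×10^-4 / 6.3099×10^-6 ≈ 23.30, so 23 complete revolutions.

N = 23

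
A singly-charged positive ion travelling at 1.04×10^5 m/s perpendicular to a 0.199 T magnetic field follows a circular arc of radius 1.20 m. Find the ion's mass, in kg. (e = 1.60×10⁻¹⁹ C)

qvB = mv²/r ⇒ m = qBr/v.
m = (1×1.60×10^-19)(0.199)(1.20) / (1.04×10^5) = 3.67×10^-25 kg.

m ≈ 3.67×10^-25 kg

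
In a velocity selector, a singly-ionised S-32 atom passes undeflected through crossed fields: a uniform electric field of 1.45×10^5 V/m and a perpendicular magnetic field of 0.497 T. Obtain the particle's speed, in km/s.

For zero net force, qE = qvB, so v = E/B.
v = (1.45×10^5) / (0.497) = 2.92×10^5 m/s.

v ≈ 292 km/s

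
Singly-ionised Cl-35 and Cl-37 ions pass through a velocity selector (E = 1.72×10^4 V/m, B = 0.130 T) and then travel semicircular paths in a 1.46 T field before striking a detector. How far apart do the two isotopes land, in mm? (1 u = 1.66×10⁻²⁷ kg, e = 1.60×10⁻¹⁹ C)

Δd ≈ 3.76 mm

Both emerge at v = E/B₁ = 1.32×10^5 m/s.
r = mv/(qB₂), so r₁ = 0.03291 m and r₂ = 0.03479 m, giving Δr = 1.88×10^-3 m.
After a semicircle each ion lands a diameter 2r from the entry slit, so the separation is 2Δr = 3.76×10^-3 m.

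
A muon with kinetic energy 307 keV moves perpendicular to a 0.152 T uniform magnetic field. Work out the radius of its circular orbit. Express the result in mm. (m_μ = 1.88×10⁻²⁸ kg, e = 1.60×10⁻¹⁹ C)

r ≈ 177 mm

Convert the energy: K = 307 keV = 4.91×10^-14 J.
v = √(2K/m) = √(2·4.91×10^-14/1.88×10^-28) = 2.29×10^7 m/s.
r = mv/(qB) = (1.88×10^-28)(2.29×10^7) / [(1×1.60×10^-19)(0.152)] = 0.177 m.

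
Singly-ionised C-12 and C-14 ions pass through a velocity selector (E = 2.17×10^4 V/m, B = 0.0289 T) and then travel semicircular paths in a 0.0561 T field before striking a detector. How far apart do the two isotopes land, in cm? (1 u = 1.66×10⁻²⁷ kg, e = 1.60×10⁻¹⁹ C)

Δd ≈ 55.5 cm

Both emerge at v = E/B₁ = 7.51×10^5 m/s.
r = mv/(qB₂), so r₁ = 1.666 m and r₂ = 1.944 m, giving Δr = 0.278 m.
After a semicircle each ion lands a diameter 2r from the entry slit, so the separation is 2Δr = 0.555 m.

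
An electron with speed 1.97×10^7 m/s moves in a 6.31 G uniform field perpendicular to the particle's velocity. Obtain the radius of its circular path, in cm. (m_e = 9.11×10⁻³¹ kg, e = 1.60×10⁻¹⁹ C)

r ≈ 17.8 cm

The magnetic force provides the centripetal force: qvB = mv²/r, so r = mv/(qB).
r = (9.11×10^-31 kg)(1.97×10^7 m/s) / [(1×1.60×10^-19 C)(6.31×10^-4 T)] = 0.178 m.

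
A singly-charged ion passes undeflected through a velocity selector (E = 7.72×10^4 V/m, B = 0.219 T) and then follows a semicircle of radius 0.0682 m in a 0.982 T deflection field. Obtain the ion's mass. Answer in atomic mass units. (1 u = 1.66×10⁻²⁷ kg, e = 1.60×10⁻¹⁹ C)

v = E/B₁ = 3.53×10^5 m/s.
From r = mv/(qB₂), m = qB₂r/v = (1×1.60×10^-19)(0.982)(0.0682) / (3.53×10^5) = 3.04×10^-26 kg.
In atomic mass units: m = 3.04×10^-26 / 1.66×10^-27 = 18.3 u.

m ≈ 18.3 u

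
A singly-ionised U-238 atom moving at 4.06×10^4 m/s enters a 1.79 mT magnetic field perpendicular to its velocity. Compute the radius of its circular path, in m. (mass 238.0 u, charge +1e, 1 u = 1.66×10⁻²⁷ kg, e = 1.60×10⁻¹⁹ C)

r ≈ 56.0 m

The magnetic force provides the centripetal force: qvB = mv²/r, so r = mv/(qB).
r = (3.95×10^-25 kg)(4.06×10^4 m/s) / [(1×1.60×10^-19 C)(1.79×10^-3 T)] = 56.0 m.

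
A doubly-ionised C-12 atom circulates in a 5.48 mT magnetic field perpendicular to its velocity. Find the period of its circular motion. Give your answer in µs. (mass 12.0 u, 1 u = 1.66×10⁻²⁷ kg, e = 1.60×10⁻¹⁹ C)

T ≈ 71.4 µs

The cyclotron period is independent of speed: T = 2πm/(qB).
T = 2π(1.99×10^-26) / [(2×1.60×10^-19)(5.48×10^-3)] = 7.14×10^-5 s.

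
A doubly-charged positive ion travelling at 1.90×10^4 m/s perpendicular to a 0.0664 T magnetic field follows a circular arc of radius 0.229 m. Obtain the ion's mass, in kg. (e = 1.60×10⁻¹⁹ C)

qvB = mv²/r ⇒ m = qBr/v.
m = (2×1.60×10^-19)(0.0664)(0.229) / (1.90×10^4) = 2.56×10^-25 kg.

m ≈ 2.56×10^-25 kg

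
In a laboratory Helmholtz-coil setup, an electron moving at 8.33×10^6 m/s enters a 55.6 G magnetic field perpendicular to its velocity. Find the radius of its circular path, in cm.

The magnetic force provides the centripetal force: qvB = mv²/r, so r = mv/(qB).
r = (9.11×10^-31 kg)(8.33×10^6 m/s) / [(1×1.60×10^-19 C)(5.56×10^-3 T)] = 8.53×10^-3 m.

r ≈ 0.853 cm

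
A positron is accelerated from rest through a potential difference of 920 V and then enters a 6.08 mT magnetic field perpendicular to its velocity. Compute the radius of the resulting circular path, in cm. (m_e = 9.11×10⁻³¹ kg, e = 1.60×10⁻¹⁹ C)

The kinetic energy gained is K = qV = (1×1.60×10^-19)(920) = 1.47×10^-16 J.
v = √(2K/m) = 1.80×10^7 m/s.
r = mv/(qB) = (9.11×10^-31)(1.80×10^7) / [(1×1.60×10^-19)(6.08×10^-3)] = 0.0168 m.

r ≈ 1.68 cm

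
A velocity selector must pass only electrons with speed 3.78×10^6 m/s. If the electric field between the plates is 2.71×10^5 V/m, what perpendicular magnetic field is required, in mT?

qE = qvB ⇒ B = E/v = (2.71×10^5) / (3.78×10^6) = 0.0717 T.

B ≈ 71.7 mT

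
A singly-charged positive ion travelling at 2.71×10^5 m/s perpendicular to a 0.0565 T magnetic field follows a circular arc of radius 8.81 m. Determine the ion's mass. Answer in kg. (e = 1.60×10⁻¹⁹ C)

qvB = mv²/r ⇒ m = qBr/v.
m = (1×1.60×10^-19)(0.0565)(8.81) / (2.71×10^5) = 2.94×10^-25 kg.

m ≈ 2.94×10^-25 kg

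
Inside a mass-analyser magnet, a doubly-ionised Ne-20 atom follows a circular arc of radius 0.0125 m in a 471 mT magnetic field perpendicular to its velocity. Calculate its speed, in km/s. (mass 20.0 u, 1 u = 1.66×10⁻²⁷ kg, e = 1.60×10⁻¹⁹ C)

v ≈ 56.7 km/s

From qvB = mv²/r, v = qBr/m.
v = (2×1.60×10^-19)(0.471)(0.0125) / (3.32×10^-26) = 5.67×10^4 m/s.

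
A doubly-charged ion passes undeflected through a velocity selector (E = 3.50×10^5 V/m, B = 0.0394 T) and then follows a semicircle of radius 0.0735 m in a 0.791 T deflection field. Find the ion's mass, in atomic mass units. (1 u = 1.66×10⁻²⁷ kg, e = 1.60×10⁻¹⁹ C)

m ≈ 1.26 u

v = E/B₁ = 8.88×10^6 m/s.
From r = mv/(qB₂), m = qB₂r/v = (2×1.60×10^-19)(0.791)(0.0735) / (8.88×10^6) = 2.09×10^-27 kg.
In atomic mass units: m = 2.09×10^-27 / 1.66×10^-27 = 1.26 u.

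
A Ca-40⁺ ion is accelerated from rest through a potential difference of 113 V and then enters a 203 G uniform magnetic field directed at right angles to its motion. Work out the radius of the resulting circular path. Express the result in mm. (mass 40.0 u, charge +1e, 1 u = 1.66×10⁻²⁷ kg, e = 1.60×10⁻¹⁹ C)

r ≈ 477 mm

The kinetic energy gained is K = qV = (1×1.60×10^-19)(113) = 1.81×10^-17 J.
v = √(2K/m) = 2.33×10^4 m/s.
r = mv/(qB) = (6.64×10^-26)(2.33×10^4) / [(1×1.60×10^-19)(0.0203)] = 0.477 m.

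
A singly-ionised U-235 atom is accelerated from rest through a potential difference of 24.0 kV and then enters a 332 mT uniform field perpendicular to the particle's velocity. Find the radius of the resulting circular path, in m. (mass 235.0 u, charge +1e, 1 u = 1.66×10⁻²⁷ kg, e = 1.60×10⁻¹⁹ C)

The kinetic energy gained is K = qV = (1×1.60×10^-19)(2.40×10^4) = 3.84×10^-15 J.
v = √(2K/m) = 1.40×10^5 m/s.
r = mv/(qB) = (3.90×10^-25)(1.40×10^5) / [(1×1.60×10^-19)(0.332)] = 1.03 m.

r ≈ 1.03 m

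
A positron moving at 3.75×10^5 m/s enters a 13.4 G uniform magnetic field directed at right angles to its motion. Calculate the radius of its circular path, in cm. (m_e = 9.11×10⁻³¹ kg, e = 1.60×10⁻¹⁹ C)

The magnetic force provides the centripetal force: qvB = mv²/r, so r = mv/(qB).
r = (9.11×10^-31 kg)(3.75×10^5 m/s) / [(1×1.60×10^-19 C)(1.34×10^-3 T)] = 1.59×10^-3 m.

r ≈ 0.159 cm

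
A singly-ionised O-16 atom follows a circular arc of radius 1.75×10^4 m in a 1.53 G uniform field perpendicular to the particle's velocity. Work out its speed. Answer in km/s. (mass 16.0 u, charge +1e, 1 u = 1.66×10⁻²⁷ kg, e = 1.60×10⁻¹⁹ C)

From qvB = mv²/r, v = qBr/m.
v = (1×1.60×10^-19)(1.53×10^-4)(1.75×10^4) / (2.66×10^-26) = 1.61×10^7 m/s.

v ≈ 16100 km/s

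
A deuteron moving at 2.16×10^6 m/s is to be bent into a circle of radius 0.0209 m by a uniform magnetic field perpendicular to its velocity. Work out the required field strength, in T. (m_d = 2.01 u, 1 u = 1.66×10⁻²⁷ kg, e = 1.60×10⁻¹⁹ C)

B ≈ 2.16 T

qvB = mv²/r gives B = mv/(qr).
B = (3.34×10^-27)(2.16×10^6) / [(1×1.60×10^-19)(0.0209)] = 2.16 T.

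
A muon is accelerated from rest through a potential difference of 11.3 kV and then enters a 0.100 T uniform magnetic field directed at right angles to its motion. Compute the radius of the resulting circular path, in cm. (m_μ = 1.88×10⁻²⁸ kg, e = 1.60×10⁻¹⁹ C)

r ≈ 5.15 cm

The kinetic energy gained is K = qV = (1×1.60×10^-19)(1.13×10^4) = 1.81×10^-15 J.
v = √(2K/m) = 4.39×10^6 m/s.
r = mv/(qB) = (1.88×10^-28)(4.39×10^6) / [(1×1.60×10^-19)(0.100)] = 0.0515 m.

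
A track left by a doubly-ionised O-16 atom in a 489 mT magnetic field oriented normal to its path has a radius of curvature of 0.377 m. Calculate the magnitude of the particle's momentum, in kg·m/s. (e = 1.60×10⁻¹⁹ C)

p ≈ 5.90×10^-20 kg·m/s

Since qvB = mv²/r, the momentum p = mv = qBr.
p = (2×1.60×10^-19)(0.489)(0.377) = 5.90×10^-20 kg·m/s.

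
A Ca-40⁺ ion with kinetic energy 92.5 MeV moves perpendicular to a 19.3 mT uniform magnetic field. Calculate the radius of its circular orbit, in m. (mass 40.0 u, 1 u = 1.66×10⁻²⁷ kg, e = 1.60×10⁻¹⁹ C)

Convert the energy: K = 92.5 MeV = 1.48×10^-11 J.
v = √(2K/m) = √(2·1.48×10^-11/6.64×10^-26) = 2.11×10^7 m/s.
r = mv/(qB) = (6.64×10^-26)(2.11×10^7) / [(1×1.60×10^-19)(0.0193)] = 454 m.

r ≈ 454 m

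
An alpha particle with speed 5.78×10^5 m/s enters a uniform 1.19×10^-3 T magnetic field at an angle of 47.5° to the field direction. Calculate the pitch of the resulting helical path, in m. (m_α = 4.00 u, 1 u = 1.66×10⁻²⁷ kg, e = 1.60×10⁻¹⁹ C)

The velocity component along B is v∥ = v cos47.5° = 3.90×10^5 m/s.
The cyclotron period T = 2πm/(qB) = 1.10×10^-4 s is set by m, q, B alone.
Pitch = v∥·T = (3.90×10^5)(1.10×10^-4) = 42.8 m.

pitch ≈ 42.8 m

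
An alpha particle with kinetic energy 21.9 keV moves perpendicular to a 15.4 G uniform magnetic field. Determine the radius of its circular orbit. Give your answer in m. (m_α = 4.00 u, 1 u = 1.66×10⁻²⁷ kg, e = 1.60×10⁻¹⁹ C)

r ≈ 13.8 m

Convert the energy: K = 21.9 keV = 3.50×10^-15 J.
v = √(2K/m) = √(2·3.50×10^-15/6.64×10^-27) = 1.03×10^6 m/s.
r = mv/(qB) = (6.64×10^-27)(1.03×10^6) / [(2×1.60×10^-19)(1.54×10^-3)] = 13.8 m.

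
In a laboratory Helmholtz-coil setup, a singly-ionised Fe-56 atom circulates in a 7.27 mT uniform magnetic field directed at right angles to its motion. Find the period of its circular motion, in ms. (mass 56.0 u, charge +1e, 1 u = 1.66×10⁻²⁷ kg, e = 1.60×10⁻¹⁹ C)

T ≈ 0.502 ms

The cyclotron period is independent of speed: T = 2πm/(qB).
T = 2π(9.30×10^-26) / [(1×1.60×10^-19)(7.27×10^-3)] = 5.02×10^-4 s.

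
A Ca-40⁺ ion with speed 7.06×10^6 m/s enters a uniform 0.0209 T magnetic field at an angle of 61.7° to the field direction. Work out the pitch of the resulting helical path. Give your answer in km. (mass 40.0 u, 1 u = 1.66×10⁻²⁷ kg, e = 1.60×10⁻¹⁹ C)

The velocity component along B is v∥ = v cos61.7° = 3.35×10^6 m/s.
The cyclotron period T = 2πm/(qB) = 1.25×10^-4 s is set by m, q, B alone.
Pitch = v∥·T = (3.35×10^6)(1.25×10^-4) = 418 m.

pitch ≈ 0.418 km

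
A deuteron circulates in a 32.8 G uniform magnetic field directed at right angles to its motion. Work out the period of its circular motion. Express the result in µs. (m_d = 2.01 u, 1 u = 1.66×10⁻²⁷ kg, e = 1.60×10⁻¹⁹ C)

T ≈ 39.9 µs

The cyclotron period is independent of speed: T = 2πm/(qB).
T = 2π(3.34×10^-27) / [(1×1.60×10^-19)(3.28×10^-3)] = 3.99×10^-5 s.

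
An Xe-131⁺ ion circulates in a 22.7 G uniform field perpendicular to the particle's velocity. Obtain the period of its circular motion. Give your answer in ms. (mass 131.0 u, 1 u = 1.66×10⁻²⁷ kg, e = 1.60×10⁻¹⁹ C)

T ≈ 3.76 ms

The cyclotron period is independent of speed: T = 2πm/(qB).
T = 2π(2.17×10^-25) / [(1×1.60×10^-19)(2.27×10^-3)] = 3.76×10^-3 s.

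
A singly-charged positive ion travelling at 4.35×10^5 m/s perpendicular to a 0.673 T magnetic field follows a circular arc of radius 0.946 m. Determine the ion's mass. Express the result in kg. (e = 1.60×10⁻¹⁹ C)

qvB = mv²/r ⇒ m = qBr/v.
m = (1×1.60×10^-19)(0.673)(0.946) / (4.35×10^5) = 2.34×10^-25 kg.

m ≈ 2.34×10^-25 kg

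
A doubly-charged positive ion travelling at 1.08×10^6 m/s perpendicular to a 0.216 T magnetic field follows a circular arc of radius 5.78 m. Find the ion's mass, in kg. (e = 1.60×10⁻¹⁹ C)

qvB = mv²/r ⇒ m = qBr/v.
m = (2×1.60×10^-19)(0.216)(5.78) / (1.08×10^6) = 3.70×10^-25 kg.

m ≈ 3.70×10^-25 kg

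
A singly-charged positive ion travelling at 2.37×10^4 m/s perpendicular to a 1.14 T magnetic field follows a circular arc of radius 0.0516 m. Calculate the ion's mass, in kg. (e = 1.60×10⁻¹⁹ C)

qvB = mv²/r ⇒ m = qBr/v.
m = (1×1.60×10^-19)(1.14)(0.0516) / (2.37×10^4) = 3.97×10^-25 kg.

m ≈ 3.97×10^-25 kg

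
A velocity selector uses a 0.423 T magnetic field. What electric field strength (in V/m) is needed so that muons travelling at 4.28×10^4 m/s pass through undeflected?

E ≈ 1.81×10^4 V/m

qE = qvB ⇒ E = vB = (4.28×10^4)(0.423) = 1.81×10^4 V/m.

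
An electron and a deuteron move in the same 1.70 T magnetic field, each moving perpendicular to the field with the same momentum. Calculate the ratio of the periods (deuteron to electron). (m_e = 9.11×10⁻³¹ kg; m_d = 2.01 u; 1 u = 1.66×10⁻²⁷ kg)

T = 2πm/(qB) is independent of speed, so T₂/T₁ = (m₂/q₂)/(m₁/q₁).
T_{deuteron}/T_{electron} = (3.34×10^-27/1e) / (9.11×10^-31/1e) = 3660.

ratio ≈ 3660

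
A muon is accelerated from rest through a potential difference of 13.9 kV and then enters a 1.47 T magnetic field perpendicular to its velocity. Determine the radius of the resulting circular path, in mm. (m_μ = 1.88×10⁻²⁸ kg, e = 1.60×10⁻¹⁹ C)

r ≈ 3.89 mm

The kinetic energy gained is K = qV = (1×1.60×10^-19)(1.39×10^4) = 2.22×10^-15 J.
v = √(2K/m) = 4.86×10^6 m/s.
r = mv/(qB) = (1.88×10^-28)(4.86×10^6) / [(1×1.60×10^-19)(1.47)] = 3.89×10^-3 m.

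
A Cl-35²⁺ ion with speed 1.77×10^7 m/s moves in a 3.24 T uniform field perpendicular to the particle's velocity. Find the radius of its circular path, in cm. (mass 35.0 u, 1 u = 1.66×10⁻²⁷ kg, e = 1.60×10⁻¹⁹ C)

The magnetic force provides the centripetal force: qvB = mv²/r, so r = mv/(qB).
r = (5.81×10^-26 kg)(1.77×10^7 m/s) / [(2×1.60×10^-19 C)(3.24 T)] = 0.992 m.

r ≈ 99.2 cm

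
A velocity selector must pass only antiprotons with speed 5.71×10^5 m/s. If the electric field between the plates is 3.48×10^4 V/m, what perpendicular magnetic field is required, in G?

B ≈ 609 G

qE = qvB ⇒ B = E/v = (3.48×10^4) / (5.71×10^5) = 0.0609 T.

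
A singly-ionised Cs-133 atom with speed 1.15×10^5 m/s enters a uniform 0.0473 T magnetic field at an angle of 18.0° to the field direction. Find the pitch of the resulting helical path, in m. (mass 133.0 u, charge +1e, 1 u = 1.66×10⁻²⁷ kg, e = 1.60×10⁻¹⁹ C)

pitch ≈ 20.0 m

The velocity component along B is v∥ = v cos18.0° = 1.09×10^5 m/s.
The cyclotron period T = 2πm/(qB) = 1.83×10^-4 s is set by m, q, B alone.
Pitch = v∥·T = (1.09×10^5)(1.83×10^-4) = 20.0 m.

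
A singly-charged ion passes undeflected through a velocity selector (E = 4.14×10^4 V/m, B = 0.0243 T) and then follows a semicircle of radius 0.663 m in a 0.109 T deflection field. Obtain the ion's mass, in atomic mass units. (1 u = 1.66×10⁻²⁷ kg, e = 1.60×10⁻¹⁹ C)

v = E/B₁ = 1.70×10^6 m/s.
From r = mv/(qB₂), m = qB₂r/v = (1×1.60×10^-19)(0.109)(0.663) / (1.70×10^6) = 6.79×10^-27 kg.
In atomic mass units: m = 6.79×10^-27 / 1.66×10^-27 = 4.09 u.

m ≈ 4.09 u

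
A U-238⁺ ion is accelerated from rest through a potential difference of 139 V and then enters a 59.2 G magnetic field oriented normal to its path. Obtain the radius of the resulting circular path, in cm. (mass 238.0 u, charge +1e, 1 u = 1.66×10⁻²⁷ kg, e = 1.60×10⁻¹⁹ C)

r ≈ 443 cm

The kinetic energy gained is K = qV = (1×1.60×10^-19)(139) = 2.22×10^-17 J.
v = √(2K/m) = 1.06×10^4 m/s.
r = mv/(qB) = (3.95×10^-25)(1.06×10^4) / [(1×1.60×10^-19)(5.92×10^-3)] = 4.43 m.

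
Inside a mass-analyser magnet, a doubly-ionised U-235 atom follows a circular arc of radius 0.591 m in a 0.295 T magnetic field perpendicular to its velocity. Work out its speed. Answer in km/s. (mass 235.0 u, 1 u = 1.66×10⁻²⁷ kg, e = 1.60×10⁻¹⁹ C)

From qvB = mv²/r, v = qBr/m.
v = (2×1.60×10^-19)(0.295)(0.591) / (3.90×10^-25) = 1.43×10^5 m/s.

v ≈ 143 km/s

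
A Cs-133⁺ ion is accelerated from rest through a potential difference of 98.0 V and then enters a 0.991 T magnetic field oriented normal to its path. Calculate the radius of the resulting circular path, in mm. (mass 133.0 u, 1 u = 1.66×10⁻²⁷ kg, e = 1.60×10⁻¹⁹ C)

r ≈ 16.6 mm

The kinetic energy gained is K = qV = (1×1.60×10^-19)(98.0) = 1.57×10^-17 J.
v = √(2K/m) = 1.19×10^4 m/s.
r = mv/(qB) = (2.21×10^-25)(1.19×10^4) / [(1×1.60×10^-19)(0.991)] = 0.0166 m.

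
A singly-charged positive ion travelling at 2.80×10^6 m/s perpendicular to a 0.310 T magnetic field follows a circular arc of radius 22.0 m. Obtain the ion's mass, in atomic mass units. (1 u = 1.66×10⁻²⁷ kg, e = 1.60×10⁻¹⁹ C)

m ≈ 235 u

qvB = mv²/r ⇒ m = qBr/v.
m = (1×1.60×10^-19)(0.310)(22.0) / (2.80×10^6) = 3.90×10^-25 kg = 235 u.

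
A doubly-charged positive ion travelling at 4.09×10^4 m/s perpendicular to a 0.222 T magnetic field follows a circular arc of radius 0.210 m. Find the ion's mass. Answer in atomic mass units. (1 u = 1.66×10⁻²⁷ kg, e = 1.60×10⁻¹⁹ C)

qvB = mv²/r ⇒ m = qBr/v.
m = (2×1.60×10^-19)(0.222)(0.210) / (4.09×10^4) = 3.65×10^-25 kg = 220 u.

m ≈ 220 u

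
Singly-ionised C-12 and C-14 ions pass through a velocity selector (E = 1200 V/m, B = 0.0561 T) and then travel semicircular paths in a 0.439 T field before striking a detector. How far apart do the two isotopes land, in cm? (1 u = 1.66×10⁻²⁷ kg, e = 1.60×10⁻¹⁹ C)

Both emerge at v = E/B₁ = 2.14×10^4 m/s.
r = mv/(qB₂), so r₁ = 6.07×10^-3 m and r₂ = 7.08×10^-3 m, giving Δr = 1.01×10^-3 m.
After a semicircle each ion lands a diameter 2r from the entry slit, so the separation is 2Δr = 2.02×10^-3 m.

Δd ≈ 0.202 cm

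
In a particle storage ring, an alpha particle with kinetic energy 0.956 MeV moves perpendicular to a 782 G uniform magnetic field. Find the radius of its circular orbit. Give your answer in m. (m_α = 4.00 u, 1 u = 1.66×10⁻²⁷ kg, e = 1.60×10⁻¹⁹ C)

r ≈ 1.80 m

Convert the energy: K = 0.956 MeV = 1.53×10^-13 J.
v = √(2K/m) = √(2·1.53×10^-13/6.64×10^-27) = 6.79×10^6 m/s.
r = mv/(qB) = (6.64×10^-27)(6.79×10^6) / [(2×1.60×10^-19)(0.0782)] = 1.80 m.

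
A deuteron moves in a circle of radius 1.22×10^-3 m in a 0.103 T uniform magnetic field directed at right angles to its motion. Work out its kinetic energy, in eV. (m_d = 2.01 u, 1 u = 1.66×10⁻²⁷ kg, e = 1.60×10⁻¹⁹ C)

v = qBr/m = (1×1.60×10^-19)(0.103)(1.22×10^-3) / (3.34×10^-27) = 6030 m/s.
K = ½mv² = 0.5·(3.34×10^-27)·(6030)² = 6.06×10^-20 J = 0.379 eV.

K ≈ 0.379 eV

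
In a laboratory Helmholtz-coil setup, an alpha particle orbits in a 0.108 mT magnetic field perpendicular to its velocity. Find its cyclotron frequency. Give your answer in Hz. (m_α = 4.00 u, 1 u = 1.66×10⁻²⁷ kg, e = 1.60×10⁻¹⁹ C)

f = qB/(2πm) = (2×1.60×10^-19)(1.08×10^-4) / [2π(6.64×10^-27)] = 828 Hz.

f ≈ 828 Hz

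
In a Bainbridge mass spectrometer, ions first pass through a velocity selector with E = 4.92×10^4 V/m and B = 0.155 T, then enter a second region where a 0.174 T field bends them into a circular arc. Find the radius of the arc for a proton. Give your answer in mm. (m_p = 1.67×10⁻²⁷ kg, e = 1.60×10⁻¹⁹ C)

The selector passes v = E/B = 4.92×10^4/0.155 = 3.17×10^5 m/s.
In the deflection region, r = mv/(qB₂) = (1.67×10^-27)(3.17×10^5) / [(1×1.60×10^-19)(0.174)] = 0.0190 m.

r ≈ 19.0 mm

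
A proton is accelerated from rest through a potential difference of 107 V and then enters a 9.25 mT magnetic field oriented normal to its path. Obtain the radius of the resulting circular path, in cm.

r ≈ 16.2 cm

The kinetic energy gained is K = qV = (1×1.60×10^-19)(107) = 1.71×10^-17 J.
v = √(2K/m) = 1.43×10^5 m/s.
r = mv/(qB) = (1.67×10^-27)(1.43×10^5) / [(1×1.60×10^-19)(9.25×10^-3)] = 0.162 m.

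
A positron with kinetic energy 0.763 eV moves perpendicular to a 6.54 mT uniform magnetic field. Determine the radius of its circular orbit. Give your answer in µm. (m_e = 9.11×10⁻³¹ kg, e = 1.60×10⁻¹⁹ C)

Convert the energy: K = 0.763 eV = 1.22×10^-19 J.
v = √(2K/m) = √(2·1.22×10^-19/9.11×10^-31) = 5.18×10^5 m/s.
r = mv/(qB) = (9.11×10^-31)(5.18×10^5) / [(1×1.60×10^-19)(6.54×10^-3)] = 4.51×10^-4 m.

r ≈ 451 µm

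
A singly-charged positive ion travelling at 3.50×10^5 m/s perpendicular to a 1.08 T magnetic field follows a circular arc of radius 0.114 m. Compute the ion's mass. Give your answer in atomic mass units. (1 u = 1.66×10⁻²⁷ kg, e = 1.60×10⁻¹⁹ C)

m ≈ 33.9 u

qvB = mv²/r ⇒ m = qBr/v.
m = (1×1.60×10^-19)(1.08)(0.114) / (3.50×10^5) = 5.63×10^-26 kg = 33.9 u.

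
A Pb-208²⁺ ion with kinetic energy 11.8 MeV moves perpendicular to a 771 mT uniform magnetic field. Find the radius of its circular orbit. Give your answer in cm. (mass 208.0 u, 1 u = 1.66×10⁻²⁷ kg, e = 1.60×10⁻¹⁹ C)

r ≈ 463 cm

Convert the energy: K = 11.8 MeV = 1.89×10^-12 J.
v = √(2K/m) = √(2·1.89×10^-12/3.45×10^-25) = 3.31×10^6 m/s.
r = mv/(qB) = (3.45×10^-25)(3.31×10^6) / [(2×1.60×10^-19)(0.771)] = 4.63 m.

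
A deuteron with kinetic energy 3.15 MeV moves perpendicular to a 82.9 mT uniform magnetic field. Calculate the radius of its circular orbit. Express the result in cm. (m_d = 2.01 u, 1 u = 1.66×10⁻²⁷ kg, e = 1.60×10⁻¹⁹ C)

Convert the energy: K = 3.15 MeV = 5.04×10^-13 J.
v = √(2K/m) = √(2·5.04×10^-13/3.34×10^-27) = 1.74×10^7 m/s.
r = mv/(qB) = (3.34×10^-27)(1.74×10^7) / [(1×1.60×10^-19)(0.0829)] = 4.37 m.

r ≈ 437 cm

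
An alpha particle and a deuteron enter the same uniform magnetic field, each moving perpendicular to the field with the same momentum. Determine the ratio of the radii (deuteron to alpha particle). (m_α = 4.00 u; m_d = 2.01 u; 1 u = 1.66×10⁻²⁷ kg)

ratio ≈ 2.00

r = p/(qB) ⇒ at equal p, r ∝ 1/q.
r_{deuteron}/r_{alpha particle} = 2.00.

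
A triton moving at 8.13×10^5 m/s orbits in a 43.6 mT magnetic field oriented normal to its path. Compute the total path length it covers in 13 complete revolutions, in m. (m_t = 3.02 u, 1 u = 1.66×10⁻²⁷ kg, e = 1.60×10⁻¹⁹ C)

r = mv/(qB) = 0.584 m, so one revolution covers 2πr = 3.67 m.
In 13 revolutions: L = 13·2πr = 47.7 m.

L ≈ 47.7 m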